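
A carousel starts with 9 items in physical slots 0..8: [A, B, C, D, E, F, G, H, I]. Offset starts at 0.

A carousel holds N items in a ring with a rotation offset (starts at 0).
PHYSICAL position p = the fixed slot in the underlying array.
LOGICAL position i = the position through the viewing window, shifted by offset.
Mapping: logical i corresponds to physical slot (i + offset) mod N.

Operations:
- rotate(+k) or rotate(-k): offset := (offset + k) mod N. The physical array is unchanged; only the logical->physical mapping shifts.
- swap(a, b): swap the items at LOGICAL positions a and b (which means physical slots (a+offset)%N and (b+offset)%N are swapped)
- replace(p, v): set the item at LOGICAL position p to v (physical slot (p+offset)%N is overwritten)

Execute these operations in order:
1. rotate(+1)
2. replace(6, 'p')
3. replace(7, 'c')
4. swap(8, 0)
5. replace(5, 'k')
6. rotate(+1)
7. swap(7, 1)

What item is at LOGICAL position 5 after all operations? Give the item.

Answer: p

Derivation:
After op 1 (rotate(+1)): offset=1, physical=[A,B,C,D,E,F,G,H,I], logical=[B,C,D,E,F,G,H,I,A]
After op 2 (replace(6, 'p')): offset=1, physical=[A,B,C,D,E,F,G,p,I], logical=[B,C,D,E,F,G,p,I,A]
After op 3 (replace(7, 'c')): offset=1, physical=[A,B,C,D,E,F,G,p,c], logical=[B,C,D,E,F,G,p,c,A]
After op 4 (swap(8, 0)): offset=1, physical=[B,A,C,D,E,F,G,p,c], logical=[A,C,D,E,F,G,p,c,B]
After op 5 (replace(5, 'k')): offset=1, physical=[B,A,C,D,E,F,k,p,c], logical=[A,C,D,E,F,k,p,c,B]
After op 6 (rotate(+1)): offset=2, physical=[B,A,C,D,E,F,k,p,c], logical=[C,D,E,F,k,p,c,B,A]
After op 7 (swap(7, 1)): offset=2, physical=[D,A,C,B,E,F,k,p,c], logical=[C,B,E,F,k,p,c,D,A]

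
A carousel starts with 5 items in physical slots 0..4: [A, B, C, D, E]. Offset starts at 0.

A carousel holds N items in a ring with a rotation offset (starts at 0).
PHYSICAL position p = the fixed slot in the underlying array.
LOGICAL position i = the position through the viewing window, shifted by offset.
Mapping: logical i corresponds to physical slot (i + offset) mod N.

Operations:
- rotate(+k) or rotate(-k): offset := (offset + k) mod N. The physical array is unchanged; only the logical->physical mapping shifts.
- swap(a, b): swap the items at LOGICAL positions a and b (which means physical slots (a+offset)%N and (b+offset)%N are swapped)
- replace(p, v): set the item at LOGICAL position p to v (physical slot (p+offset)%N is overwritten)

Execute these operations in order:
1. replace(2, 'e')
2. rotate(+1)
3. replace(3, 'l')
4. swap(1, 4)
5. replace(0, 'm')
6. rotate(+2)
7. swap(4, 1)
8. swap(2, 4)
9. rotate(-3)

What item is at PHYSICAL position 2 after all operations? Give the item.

Answer: e

Derivation:
After op 1 (replace(2, 'e')): offset=0, physical=[A,B,e,D,E], logical=[A,B,e,D,E]
After op 2 (rotate(+1)): offset=1, physical=[A,B,e,D,E], logical=[B,e,D,E,A]
After op 3 (replace(3, 'l')): offset=1, physical=[A,B,e,D,l], logical=[B,e,D,l,A]
After op 4 (swap(1, 4)): offset=1, physical=[e,B,A,D,l], logical=[B,A,D,l,e]
After op 5 (replace(0, 'm')): offset=1, physical=[e,m,A,D,l], logical=[m,A,D,l,e]
After op 6 (rotate(+2)): offset=3, physical=[e,m,A,D,l], logical=[D,l,e,m,A]
After op 7 (swap(4, 1)): offset=3, physical=[e,m,l,D,A], logical=[D,A,e,m,l]
After op 8 (swap(2, 4)): offset=3, physical=[l,m,e,D,A], logical=[D,A,l,m,e]
After op 9 (rotate(-3)): offset=0, physical=[l,m,e,D,A], logical=[l,m,e,D,A]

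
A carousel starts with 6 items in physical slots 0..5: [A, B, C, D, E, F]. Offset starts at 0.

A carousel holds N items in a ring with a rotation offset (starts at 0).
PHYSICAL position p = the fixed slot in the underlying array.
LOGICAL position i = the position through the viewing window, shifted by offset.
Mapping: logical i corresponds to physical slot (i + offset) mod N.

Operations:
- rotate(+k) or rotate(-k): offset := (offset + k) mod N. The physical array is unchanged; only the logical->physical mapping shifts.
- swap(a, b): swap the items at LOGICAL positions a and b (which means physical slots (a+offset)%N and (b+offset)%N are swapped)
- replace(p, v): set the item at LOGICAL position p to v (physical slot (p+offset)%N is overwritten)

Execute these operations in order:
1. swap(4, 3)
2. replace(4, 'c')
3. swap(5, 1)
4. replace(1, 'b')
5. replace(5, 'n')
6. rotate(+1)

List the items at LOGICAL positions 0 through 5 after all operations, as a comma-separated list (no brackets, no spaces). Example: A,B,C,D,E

Answer: b,C,E,c,n,A

Derivation:
After op 1 (swap(4, 3)): offset=0, physical=[A,B,C,E,D,F], logical=[A,B,C,E,D,F]
After op 2 (replace(4, 'c')): offset=0, physical=[A,B,C,E,c,F], logical=[A,B,C,E,c,F]
After op 3 (swap(5, 1)): offset=0, physical=[A,F,C,E,c,B], logical=[A,F,C,E,c,B]
After op 4 (replace(1, 'b')): offset=0, physical=[A,b,C,E,c,B], logical=[A,b,C,E,c,B]
After op 5 (replace(5, 'n')): offset=0, physical=[A,b,C,E,c,n], logical=[A,b,C,E,c,n]
After op 6 (rotate(+1)): offset=1, physical=[A,b,C,E,c,n], logical=[b,C,E,c,n,A]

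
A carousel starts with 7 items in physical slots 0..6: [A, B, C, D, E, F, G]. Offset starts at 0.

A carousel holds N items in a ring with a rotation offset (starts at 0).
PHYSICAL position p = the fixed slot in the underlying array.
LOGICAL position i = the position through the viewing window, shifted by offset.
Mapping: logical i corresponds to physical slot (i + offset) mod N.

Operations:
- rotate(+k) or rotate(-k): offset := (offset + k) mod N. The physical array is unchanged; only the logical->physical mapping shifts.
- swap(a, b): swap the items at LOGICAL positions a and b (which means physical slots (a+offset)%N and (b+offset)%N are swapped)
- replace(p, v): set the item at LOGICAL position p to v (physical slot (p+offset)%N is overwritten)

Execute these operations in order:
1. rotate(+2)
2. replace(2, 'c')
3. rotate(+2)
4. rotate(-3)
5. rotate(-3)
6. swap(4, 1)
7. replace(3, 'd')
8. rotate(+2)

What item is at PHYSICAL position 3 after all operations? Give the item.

After op 1 (rotate(+2)): offset=2, physical=[A,B,C,D,E,F,G], logical=[C,D,E,F,G,A,B]
After op 2 (replace(2, 'c')): offset=2, physical=[A,B,C,D,c,F,G], logical=[C,D,c,F,G,A,B]
After op 3 (rotate(+2)): offset=4, physical=[A,B,C,D,c,F,G], logical=[c,F,G,A,B,C,D]
After op 4 (rotate(-3)): offset=1, physical=[A,B,C,D,c,F,G], logical=[B,C,D,c,F,G,A]
After op 5 (rotate(-3)): offset=5, physical=[A,B,C,D,c,F,G], logical=[F,G,A,B,C,D,c]
After op 6 (swap(4, 1)): offset=5, physical=[A,B,G,D,c,F,C], logical=[F,C,A,B,G,D,c]
After op 7 (replace(3, 'd')): offset=5, physical=[A,d,G,D,c,F,C], logical=[F,C,A,d,G,D,c]
After op 8 (rotate(+2)): offset=0, physical=[A,d,G,D,c,F,C], logical=[A,d,G,D,c,F,C]

Answer: D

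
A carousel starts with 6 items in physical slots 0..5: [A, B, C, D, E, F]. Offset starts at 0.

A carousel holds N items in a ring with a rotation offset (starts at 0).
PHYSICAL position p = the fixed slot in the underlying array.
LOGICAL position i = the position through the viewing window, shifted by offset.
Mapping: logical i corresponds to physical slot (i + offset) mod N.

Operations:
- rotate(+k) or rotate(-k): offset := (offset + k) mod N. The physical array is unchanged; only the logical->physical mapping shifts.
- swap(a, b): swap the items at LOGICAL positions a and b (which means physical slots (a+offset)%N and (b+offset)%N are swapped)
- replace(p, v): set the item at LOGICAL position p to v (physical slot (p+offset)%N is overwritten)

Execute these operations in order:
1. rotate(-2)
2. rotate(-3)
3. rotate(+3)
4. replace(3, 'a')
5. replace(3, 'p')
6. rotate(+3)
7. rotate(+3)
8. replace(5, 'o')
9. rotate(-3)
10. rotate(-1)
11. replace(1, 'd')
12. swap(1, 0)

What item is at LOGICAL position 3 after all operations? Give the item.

After op 1 (rotate(-2)): offset=4, physical=[A,B,C,D,E,F], logical=[E,F,A,B,C,D]
After op 2 (rotate(-3)): offset=1, physical=[A,B,C,D,E,F], logical=[B,C,D,E,F,A]
After op 3 (rotate(+3)): offset=4, physical=[A,B,C,D,E,F], logical=[E,F,A,B,C,D]
After op 4 (replace(3, 'a')): offset=4, physical=[A,a,C,D,E,F], logical=[E,F,A,a,C,D]
After op 5 (replace(3, 'p')): offset=4, physical=[A,p,C,D,E,F], logical=[E,F,A,p,C,D]
After op 6 (rotate(+3)): offset=1, physical=[A,p,C,D,E,F], logical=[p,C,D,E,F,A]
After op 7 (rotate(+3)): offset=4, physical=[A,p,C,D,E,F], logical=[E,F,A,p,C,D]
After op 8 (replace(5, 'o')): offset=4, physical=[A,p,C,o,E,F], logical=[E,F,A,p,C,o]
After op 9 (rotate(-3)): offset=1, physical=[A,p,C,o,E,F], logical=[p,C,o,E,F,A]
After op 10 (rotate(-1)): offset=0, physical=[A,p,C,o,E,F], logical=[A,p,C,o,E,F]
After op 11 (replace(1, 'd')): offset=0, physical=[A,d,C,o,E,F], logical=[A,d,C,o,E,F]
After op 12 (swap(1, 0)): offset=0, physical=[d,A,C,o,E,F], logical=[d,A,C,o,E,F]

Answer: o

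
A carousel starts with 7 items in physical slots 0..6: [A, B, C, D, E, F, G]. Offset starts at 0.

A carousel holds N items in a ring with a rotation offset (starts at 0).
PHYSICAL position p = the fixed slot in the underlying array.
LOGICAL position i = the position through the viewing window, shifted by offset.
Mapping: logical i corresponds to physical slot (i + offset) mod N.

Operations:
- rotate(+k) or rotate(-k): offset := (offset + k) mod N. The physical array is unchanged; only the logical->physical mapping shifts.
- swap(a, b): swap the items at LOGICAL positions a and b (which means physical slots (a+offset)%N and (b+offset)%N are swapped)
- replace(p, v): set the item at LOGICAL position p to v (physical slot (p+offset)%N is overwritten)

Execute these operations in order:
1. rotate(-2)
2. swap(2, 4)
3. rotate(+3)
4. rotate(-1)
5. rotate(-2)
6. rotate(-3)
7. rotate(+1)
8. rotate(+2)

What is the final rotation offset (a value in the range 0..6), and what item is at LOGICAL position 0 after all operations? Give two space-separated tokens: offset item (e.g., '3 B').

Answer: 5 F

Derivation:
After op 1 (rotate(-2)): offset=5, physical=[A,B,C,D,E,F,G], logical=[F,G,A,B,C,D,E]
After op 2 (swap(2, 4)): offset=5, physical=[C,B,A,D,E,F,G], logical=[F,G,C,B,A,D,E]
After op 3 (rotate(+3)): offset=1, physical=[C,B,A,D,E,F,G], logical=[B,A,D,E,F,G,C]
After op 4 (rotate(-1)): offset=0, physical=[C,B,A,D,E,F,G], logical=[C,B,A,D,E,F,G]
After op 5 (rotate(-2)): offset=5, physical=[C,B,A,D,E,F,G], logical=[F,G,C,B,A,D,E]
After op 6 (rotate(-3)): offset=2, physical=[C,B,A,D,E,F,G], logical=[A,D,E,F,G,C,B]
After op 7 (rotate(+1)): offset=3, physical=[C,B,A,D,E,F,G], logical=[D,E,F,G,C,B,A]
After op 8 (rotate(+2)): offset=5, physical=[C,B,A,D,E,F,G], logical=[F,G,C,B,A,D,E]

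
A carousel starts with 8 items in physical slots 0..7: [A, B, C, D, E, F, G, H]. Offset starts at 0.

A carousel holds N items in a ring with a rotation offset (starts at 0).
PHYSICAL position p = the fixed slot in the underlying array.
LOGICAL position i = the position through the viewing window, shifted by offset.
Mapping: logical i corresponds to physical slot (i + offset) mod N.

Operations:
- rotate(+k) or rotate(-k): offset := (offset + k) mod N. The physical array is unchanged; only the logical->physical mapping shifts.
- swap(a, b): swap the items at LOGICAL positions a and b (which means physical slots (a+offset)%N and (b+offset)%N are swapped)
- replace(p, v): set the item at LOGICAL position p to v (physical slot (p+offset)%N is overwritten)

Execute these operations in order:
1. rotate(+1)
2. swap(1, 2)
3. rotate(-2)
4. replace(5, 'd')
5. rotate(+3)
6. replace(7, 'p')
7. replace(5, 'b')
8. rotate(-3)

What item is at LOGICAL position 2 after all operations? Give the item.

After op 1 (rotate(+1)): offset=1, physical=[A,B,C,D,E,F,G,H], logical=[B,C,D,E,F,G,H,A]
After op 2 (swap(1, 2)): offset=1, physical=[A,B,D,C,E,F,G,H], logical=[B,D,C,E,F,G,H,A]
After op 3 (rotate(-2)): offset=7, physical=[A,B,D,C,E,F,G,H], logical=[H,A,B,D,C,E,F,G]
After op 4 (replace(5, 'd')): offset=7, physical=[A,B,D,C,d,F,G,H], logical=[H,A,B,D,C,d,F,G]
After op 5 (rotate(+3)): offset=2, physical=[A,B,D,C,d,F,G,H], logical=[D,C,d,F,G,H,A,B]
After op 6 (replace(7, 'p')): offset=2, physical=[A,p,D,C,d,F,G,H], logical=[D,C,d,F,G,H,A,p]
After op 7 (replace(5, 'b')): offset=2, physical=[A,p,D,C,d,F,G,b], logical=[D,C,d,F,G,b,A,p]
After op 8 (rotate(-3)): offset=7, physical=[A,p,D,C,d,F,G,b], logical=[b,A,p,D,C,d,F,G]

Answer: p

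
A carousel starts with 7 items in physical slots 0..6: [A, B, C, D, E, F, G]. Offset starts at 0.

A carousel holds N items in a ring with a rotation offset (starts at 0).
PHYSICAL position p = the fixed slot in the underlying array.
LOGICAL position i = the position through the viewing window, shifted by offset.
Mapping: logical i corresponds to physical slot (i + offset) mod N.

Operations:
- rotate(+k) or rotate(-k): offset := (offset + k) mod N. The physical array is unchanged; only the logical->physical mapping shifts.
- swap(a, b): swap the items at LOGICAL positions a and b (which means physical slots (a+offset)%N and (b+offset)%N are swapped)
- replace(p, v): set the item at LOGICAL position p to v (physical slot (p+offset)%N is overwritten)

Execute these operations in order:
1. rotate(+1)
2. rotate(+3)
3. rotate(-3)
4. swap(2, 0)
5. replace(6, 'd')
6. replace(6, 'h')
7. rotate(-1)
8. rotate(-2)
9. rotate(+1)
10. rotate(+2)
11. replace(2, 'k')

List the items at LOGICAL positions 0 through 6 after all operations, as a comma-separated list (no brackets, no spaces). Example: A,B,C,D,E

Answer: D,C,k,E,F,G,h

Derivation:
After op 1 (rotate(+1)): offset=1, physical=[A,B,C,D,E,F,G], logical=[B,C,D,E,F,G,A]
After op 2 (rotate(+3)): offset=4, physical=[A,B,C,D,E,F,G], logical=[E,F,G,A,B,C,D]
After op 3 (rotate(-3)): offset=1, physical=[A,B,C,D,E,F,G], logical=[B,C,D,E,F,G,A]
After op 4 (swap(2, 0)): offset=1, physical=[A,D,C,B,E,F,G], logical=[D,C,B,E,F,G,A]
After op 5 (replace(6, 'd')): offset=1, physical=[d,D,C,B,E,F,G], logical=[D,C,B,E,F,G,d]
After op 6 (replace(6, 'h')): offset=1, physical=[h,D,C,B,E,F,G], logical=[D,C,B,E,F,G,h]
After op 7 (rotate(-1)): offset=0, physical=[h,D,C,B,E,F,G], logical=[h,D,C,B,E,F,G]
After op 8 (rotate(-2)): offset=5, physical=[h,D,C,B,E,F,G], logical=[F,G,h,D,C,B,E]
After op 9 (rotate(+1)): offset=6, physical=[h,D,C,B,E,F,G], logical=[G,h,D,C,B,E,F]
After op 10 (rotate(+2)): offset=1, physical=[h,D,C,B,E,F,G], logical=[D,C,B,E,F,G,h]
After op 11 (replace(2, 'k')): offset=1, physical=[h,D,C,k,E,F,G], logical=[D,C,k,E,F,G,h]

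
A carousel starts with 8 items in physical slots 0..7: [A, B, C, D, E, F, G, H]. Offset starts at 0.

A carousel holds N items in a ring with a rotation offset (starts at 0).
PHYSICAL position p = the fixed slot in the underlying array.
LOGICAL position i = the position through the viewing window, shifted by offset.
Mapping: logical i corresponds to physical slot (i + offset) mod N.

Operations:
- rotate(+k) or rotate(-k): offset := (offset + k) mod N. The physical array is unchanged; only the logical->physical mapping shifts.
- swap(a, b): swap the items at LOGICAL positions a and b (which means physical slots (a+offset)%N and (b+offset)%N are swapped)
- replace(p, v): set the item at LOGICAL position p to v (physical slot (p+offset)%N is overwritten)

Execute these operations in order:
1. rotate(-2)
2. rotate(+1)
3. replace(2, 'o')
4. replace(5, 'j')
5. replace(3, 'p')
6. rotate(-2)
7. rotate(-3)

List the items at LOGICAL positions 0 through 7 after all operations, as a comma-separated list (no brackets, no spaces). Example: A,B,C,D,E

Answer: p,D,j,F,G,H,A,o

Derivation:
After op 1 (rotate(-2)): offset=6, physical=[A,B,C,D,E,F,G,H], logical=[G,H,A,B,C,D,E,F]
After op 2 (rotate(+1)): offset=7, physical=[A,B,C,D,E,F,G,H], logical=[H,A,B,C,D,E,F,G]
After op 3 (replace(2, 'o')): offset=7, physical=[A,o,C,D,E,F,G,H], logical=[H,A,o,C,D,E,F,G]
After op 4 (replace(5, 'j')): offset=7, physical=[A,o,C,D,j,F,G,H], logical=[H,A,o,C,D,j,F,G]
After op 5 (replace(3, 'p')): offset=7, physical=[A,o,p,D,j,F,G,H], logical=[H,A,o,p,D,j,F,G]
After op 6 (rotate(-2)): offset=5, physical=[A,o,p,D,j,F,G,H], logical=[F,G,H,A,o,p,D,j]
After op 7 (rotate(-3)): offset=2, physical=[A,o,p,D,j,F,G,H], logical=[p,D,j,F,G,H,A,o]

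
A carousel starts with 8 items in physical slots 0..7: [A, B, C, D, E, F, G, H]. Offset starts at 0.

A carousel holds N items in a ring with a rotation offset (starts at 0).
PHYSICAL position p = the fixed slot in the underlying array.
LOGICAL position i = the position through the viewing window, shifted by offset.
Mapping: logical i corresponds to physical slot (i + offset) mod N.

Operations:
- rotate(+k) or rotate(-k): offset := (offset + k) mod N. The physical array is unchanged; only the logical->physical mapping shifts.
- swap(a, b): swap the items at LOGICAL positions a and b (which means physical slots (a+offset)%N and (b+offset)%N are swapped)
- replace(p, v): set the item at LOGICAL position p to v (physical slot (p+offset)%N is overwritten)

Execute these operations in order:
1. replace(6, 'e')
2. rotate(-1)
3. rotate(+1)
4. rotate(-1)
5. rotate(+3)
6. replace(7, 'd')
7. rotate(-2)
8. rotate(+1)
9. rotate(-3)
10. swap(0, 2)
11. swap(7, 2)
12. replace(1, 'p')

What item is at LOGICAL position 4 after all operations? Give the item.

After op 1 (replace(6, 'e')): offset=0, physical=[A,B,C,D,E,F,e,H], logical=[A,B,C,D,E,F,e,H]
After op 2 (rotate(-1)): offset=7, physical=[A,B,C,D,E,F,e,H], logical=[H,A,B,C,D,E,F,e]
After op 3 (rotate(+1)): offset=0, physical=[A,B,C,D,E,F,e,H], logical=[A,B,C,D,E,F,e,H]
After op 4 (rotate(-1)): offset=7, physical=[A,B,C,D,E,F,e,H], logical=[H,A,B,C,D,E,F,e]
After op 5 (rotate(+3)): offset=2, physical=[A,B,C,D,E,F,e,H], logical=[C,D,E,F,e,H,A,B]
After op 6 (replace(7, 'd')): offset=2, physical=[A,d,C,D,E,F,e,H], logical=[C,D,E,F,e,H,A,d]
After op 7 (rotate(-2)): offset=0, physical=[A,d,C,D,E,F,e,H], logical=[A,d,C,D,E,F,e,H]
After op 8 (rotate(+1)): offset=1, physical=[A,d,C,D,E,F,e,H], logical=[d,C,D,E,F,e,H,A]
After op 9 (rotate(-3)): offset=6, physical=[A,d,C,D,E,F,e,H], logical=[e,H,A,d,C,D,E,F]
After op 10 (swap(0, 2)): offset=6, physical=[e,d,C,D,E,F,A,H], logical=[A,H,e,d,C,D,E,F]
After op 11 (swap(7, 2)): offset=6, physical=[F,d,C,D,E,e,A,H], logical=[A,H,F,d,C,D,E,e]
After op 12 (replace(1, 'p')): offset=6, physical=[F,d,C,D,E,e,A,p], logical=[A,p,F,d,C,D,E,e]

Answer: C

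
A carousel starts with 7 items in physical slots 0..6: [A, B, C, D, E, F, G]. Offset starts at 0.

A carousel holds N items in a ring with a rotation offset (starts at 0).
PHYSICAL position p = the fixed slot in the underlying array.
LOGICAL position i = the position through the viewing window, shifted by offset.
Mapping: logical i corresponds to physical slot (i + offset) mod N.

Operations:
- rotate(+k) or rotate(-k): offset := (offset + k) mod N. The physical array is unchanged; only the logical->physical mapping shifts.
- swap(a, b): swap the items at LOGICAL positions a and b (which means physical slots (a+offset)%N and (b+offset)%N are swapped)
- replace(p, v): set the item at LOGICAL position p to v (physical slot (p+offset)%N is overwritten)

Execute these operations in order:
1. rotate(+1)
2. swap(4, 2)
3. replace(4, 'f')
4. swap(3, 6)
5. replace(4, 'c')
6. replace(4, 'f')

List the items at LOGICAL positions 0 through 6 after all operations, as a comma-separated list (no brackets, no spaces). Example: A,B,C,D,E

Answer: B,C,F,A,f,G,E

Derivation:
After op 1 (rotate(+1)): offset=1, physical=[A,B,C,D,E,F,G], logical=[B,C,D,E,F,G,A]
After op 2 (swap(4, 2)): offset=1, physical=[A,B,C,F,E,D,G], logical=[B,C,F,E,D,G,A]
After op 3 (replace(4, 'f')): offset=1, physical=[A,B,C,F,E,f,G], logical=[B,C,F,E,f,G,A]
After op 4 (swap(3, 6)): offset=1, physical=[E,B,C,F,A,f,G], logical=[B,C,F,A,f,G,E]
After op 5 (replace(4, 'c')): offset=1, physical=[E,B,C,F,A,c,G], logical=[B,C,F,A,c,G,E]
After op 6 (replace(4, 'f')): offset=1, physical=[E,B,C,F,A,f,G], logical=[B,C,F,A,f,G,E]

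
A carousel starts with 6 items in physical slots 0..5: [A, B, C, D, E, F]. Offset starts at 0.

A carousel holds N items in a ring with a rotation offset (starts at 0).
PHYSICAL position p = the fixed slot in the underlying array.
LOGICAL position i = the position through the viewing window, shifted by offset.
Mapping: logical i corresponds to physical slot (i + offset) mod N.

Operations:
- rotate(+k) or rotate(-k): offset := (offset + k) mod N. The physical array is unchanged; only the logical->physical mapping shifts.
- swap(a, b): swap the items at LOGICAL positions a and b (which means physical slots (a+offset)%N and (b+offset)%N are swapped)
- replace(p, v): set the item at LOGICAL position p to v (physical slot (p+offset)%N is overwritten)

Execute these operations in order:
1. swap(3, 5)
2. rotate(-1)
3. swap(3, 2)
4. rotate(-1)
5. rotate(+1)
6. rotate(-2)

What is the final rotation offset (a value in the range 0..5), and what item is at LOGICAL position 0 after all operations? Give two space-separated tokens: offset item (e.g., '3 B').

Answer: 3 F

Derivation:
After op 1 (swap(3, 5)): offset=0, physical=[A,B,C,F,E,D], logical=[A,B,C,F,E,D]
After op 2 (rotate(-1)): offset=5, physical=[A,B,C,F,E,D], logical=[D,A,B,C,F,E]
After op 3 (swap(3, 2)): offset=5, physical=[A,C,B,F,E,D], logical=[D,A,C,B,F,E]
After op 4 (rotate(-1)): offset=4, physical=[A,C,B,F,E,D], logical=[E,D,A,C,B,F]
After op 5 (rotate(+1)): offset=5, physical=[A,C,B,F,E,D], logical=[D,A,C,B,F,E]
After op 6 (rotate(-2)): offset=3, physical=[A,C,B,F,E,D], logical=[F,E,D,A,C,B]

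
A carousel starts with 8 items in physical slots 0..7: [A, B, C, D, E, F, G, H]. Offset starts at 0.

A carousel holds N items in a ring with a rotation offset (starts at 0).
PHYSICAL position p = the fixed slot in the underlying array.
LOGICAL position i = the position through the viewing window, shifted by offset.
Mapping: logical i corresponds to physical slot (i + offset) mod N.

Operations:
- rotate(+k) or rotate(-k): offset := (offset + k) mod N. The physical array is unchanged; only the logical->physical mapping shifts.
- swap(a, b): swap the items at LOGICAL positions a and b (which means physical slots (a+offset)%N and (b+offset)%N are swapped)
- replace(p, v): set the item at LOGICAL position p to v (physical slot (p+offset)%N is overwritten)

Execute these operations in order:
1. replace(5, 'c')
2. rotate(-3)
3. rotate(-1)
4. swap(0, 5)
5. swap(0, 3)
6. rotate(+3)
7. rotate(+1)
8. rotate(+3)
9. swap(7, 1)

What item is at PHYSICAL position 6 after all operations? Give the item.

After op 1 (replace(5, 'c')): offset=0, physical=[A,B,C,D,E,c,G,H], logical=[A,B,C,D,E,c,G,H]
After op 2 (rotate(-3)): offset=5, physical=[A,B,C,D,E,c,G,H], logical=[c,G,H,A,B,C,D,E]
After op 3 (rotate(-1)): offset=4, physical=[A,B,C,D,E,c,G,H], logical=[E,c,G,H,A,B,C,D]
After op 4 (swap(0, 5)): offset=4, physical=[A,E,C,D,B,c,G,H], logical=[B,c,G,H,A,E,C,D]
After op 5 (swap(0, 3)): offset=4, physical=[A,E,C,D,H,c,G,B], logical=[H,c,G,B,A,E,C,D]
After op 6 (rotate(+3)): offset=7, physical=[A,E,C,D,H,c,G,B], logical=[B,A,E,C,D,H,c,G]
After op 7 (rotate(+1)): offset=0, physical=[A,E,C,D,H,c,G,B], logical=[A,E,C,D,H,c,G,B]
After op 8 (rotate(+3)): offset=3, physical=[A,E,C,D,H,c,G,B], logical=[D,H,c,G,B,A,E,C]
After op 9 (swap(7, 1)): offset=3, physical=[A,E,H,D,C,c,G,B], logical=[D,C,c,G,B,A,E,H]

Answer: G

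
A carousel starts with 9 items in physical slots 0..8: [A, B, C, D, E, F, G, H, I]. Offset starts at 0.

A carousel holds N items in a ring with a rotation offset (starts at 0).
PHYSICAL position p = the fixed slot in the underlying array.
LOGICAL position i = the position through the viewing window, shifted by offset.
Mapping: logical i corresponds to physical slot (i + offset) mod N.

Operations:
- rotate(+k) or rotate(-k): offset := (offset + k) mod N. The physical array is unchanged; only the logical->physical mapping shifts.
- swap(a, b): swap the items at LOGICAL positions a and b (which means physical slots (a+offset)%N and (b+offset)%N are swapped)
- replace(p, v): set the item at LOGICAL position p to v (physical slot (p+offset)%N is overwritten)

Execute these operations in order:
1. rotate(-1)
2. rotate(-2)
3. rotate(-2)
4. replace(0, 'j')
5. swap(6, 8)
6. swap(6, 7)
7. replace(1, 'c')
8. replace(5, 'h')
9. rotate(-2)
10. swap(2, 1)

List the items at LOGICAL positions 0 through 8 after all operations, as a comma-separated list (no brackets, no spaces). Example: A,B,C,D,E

After op 1 (rotate(-1)): offset=8, physical=[A,B,C,D,E,F,G,H,I], logical=[I,A,B,C,D,E,F,G,H]
After op 2 (rotate(-2)): offset=6, physical=[A,B,C,D,E,F,G,H,I], logical=[G,H,I,A,B,C,D,E,F]
After op 3 (rotate(-2)): offset=4, physical=[A,B,C,D,E,F,G,H,I], logical=[E,F,G,H,I,A,B,C,D]
After op 4 (replace(0, 'j')): offset=4, physical=[A,B,C,D,j,F,G,H,I], logical=[j,F,G,H,I,A,B,C,D]
After op 5 (swap(6, 8)): offset=4, physical=[A,D,C,B,j,F,G,H,I], logical=[j,F,G,H,I,A,D,C,B]
After op 6 (swap(6, 7)): offset=4, physical=[A,C,D,B,j,F,G,H,I], logical=[j,F,G,H,I,A,C,D,B]
After op 7 (replace(1, 'c')): offset=4, physical=[A,C,D,B,j,c,G,H,I], logical=[j,c,G,H,I,A,C,D,B]
After op 8 (replace(5, 'h')): offset=4, physical=[h,C,D,B,j,c,G,H,I], logical=[j,c,G,H,I,h,C,D,B]
After op 9 (rotate(-2)): offset=2, physical=[h,C,D,B,j,c,G,H,I], logical=[D,B,j,c,G,H,I,h,C]
After op 10 (swap(2, 1)): offset=2, physical=[h,C,D,j,B,c,G,H,I], logical=[D,j,B,c,G,H,I,h,C]

Answer: D,j,B,c,G,H,I,h,C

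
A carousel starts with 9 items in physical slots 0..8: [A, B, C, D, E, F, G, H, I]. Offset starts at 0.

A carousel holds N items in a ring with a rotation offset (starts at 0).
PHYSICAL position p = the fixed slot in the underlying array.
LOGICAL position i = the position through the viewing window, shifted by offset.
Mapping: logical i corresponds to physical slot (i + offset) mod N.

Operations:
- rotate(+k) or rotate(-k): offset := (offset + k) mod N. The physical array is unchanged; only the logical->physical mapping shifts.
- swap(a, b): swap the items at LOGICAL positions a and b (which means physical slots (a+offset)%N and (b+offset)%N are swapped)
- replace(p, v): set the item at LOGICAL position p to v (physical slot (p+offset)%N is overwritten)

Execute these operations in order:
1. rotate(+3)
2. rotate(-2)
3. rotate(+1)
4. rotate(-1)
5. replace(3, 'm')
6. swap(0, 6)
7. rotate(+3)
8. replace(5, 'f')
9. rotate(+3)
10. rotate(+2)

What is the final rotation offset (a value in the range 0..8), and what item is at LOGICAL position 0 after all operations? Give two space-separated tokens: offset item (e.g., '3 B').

Answer: 0 f

Derivation:
After op 1 (rotate(+3)): offset=3, physical=[A,B,C,D,E,F,G,H,I], logical=[D,E,F,G,H,I,A,B,C]
After op 2 (rotate(-2)): offset=1, physical=[A,B,C,D,E,F,G,H,I], logical=[B,C,D,E,F,G,H,I,A]
After op 3 (rotate(+1)): offset=2, physical=[A,B,C,D,E,F,G,H,I], logical=[C,D,E,F,G,H,I,A,B]
After op 4 (rotate(-1)): offset=1, physical=[A,B,C,D,E,F,G,H,I], logical=[B,C,D,E,F,G,H,I,A]
After op 5 (replace(3, 'm')): offset=1, physical=[A,B,C,D,m,F,G,H,I], logical=[B,C,D,m,F,G,H,I,A]
After op 6 (swap(0, 6)): offset=1, physical=[A,H,C,D,m,F,G,B,I], logical=[H,C,D,m,F,G,B,I,A]
After op 7 (rotate(+3)): offset=4, physical=[A,H,C,D,m,F,G,B,I], logical=[m,F,G,B,I,A,H,C,D]
After op 8 (replace(5, 'f')): offset=4, physical=[f,H,C,D,m,F,G,B,I], logical=[m,F,G,B,I,f,H,C,D]
After op 9 (rotate(+3)): offset=7, physical=[f,H,C,D,m,F,G,B,I], logical=[B,I,f,H,C,D,m,F,G]
After op 10 (rotate(+2)): offset=0, physical=[f,H,C,D,m,F,G,B,I], logical=[f,H,C,D,m,F,G,B,I]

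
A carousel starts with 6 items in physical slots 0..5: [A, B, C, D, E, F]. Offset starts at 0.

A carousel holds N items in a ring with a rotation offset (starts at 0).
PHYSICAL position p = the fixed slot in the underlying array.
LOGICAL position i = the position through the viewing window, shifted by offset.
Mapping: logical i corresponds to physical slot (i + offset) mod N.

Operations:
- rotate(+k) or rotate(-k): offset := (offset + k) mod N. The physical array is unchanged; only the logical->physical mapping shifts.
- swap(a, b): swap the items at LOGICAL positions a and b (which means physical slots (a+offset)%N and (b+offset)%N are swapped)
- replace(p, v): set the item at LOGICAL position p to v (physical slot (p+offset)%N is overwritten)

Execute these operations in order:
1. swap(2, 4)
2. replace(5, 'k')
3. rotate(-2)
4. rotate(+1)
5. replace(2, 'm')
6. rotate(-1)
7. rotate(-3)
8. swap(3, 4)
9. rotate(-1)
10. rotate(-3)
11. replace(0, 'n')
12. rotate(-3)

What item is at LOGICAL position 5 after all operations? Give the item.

After op 1 (swap(2, 4)): offset=0, physical=[A,B,E,D,C,F], logical=[A,B,E,D,C,F]
After op 2 (replace(5, 'k')): offset=0, physical=[A,B,E,D,C,k], logical=[A,B,E,D,C,k]
After op 3 (rotate(-2)): offset=4, physical=[A,B,E,D,C,k], logical=[C,k,A,B,E,D]
After op 4 (rotate(+1)): offset=5, physical=[A,B,E,D,C,k], logical=[k,A,B,E,D,C]
After op 5 (replace(2, 'm')): offset=5, physical=[A,m,E,D,C,k], logical=[k,A,m,E,D,C]
After op 6 (rotate(-1)): offset=4, physical=[A,m,E,D,C,k], logical=[C,k,A,m,E,D]
After op 7 (rotate(-3)): offset=1, physical=[A,m,E,D,C,k], logical=[m,E,D,C,k,A]
After op 8 (swap(3, 4)): offset=1, physical=[A,m,E,D,k,C], logical=[m,E,D,k,C,A]
After op 9 (rotate(-1)): offset=0, physical=[A,m,E,D,k,C], logical=[A,m,E,D,k,C]
After op 10 (rotate(-3)): offset=3, physical=[A,m,E,D,k,C], logical=[D,k,C,A,m,E]
After op 11 (replace(0, 'n')): offset=3, physical=[A,m,E,n,k,C], logical=[n,k,C,A,m,E]
After op 12 (rotate(-3)): offset=0, physical=[A,m,E,n,k,C], logical=[A,m,E,n,k,C]

Answer: C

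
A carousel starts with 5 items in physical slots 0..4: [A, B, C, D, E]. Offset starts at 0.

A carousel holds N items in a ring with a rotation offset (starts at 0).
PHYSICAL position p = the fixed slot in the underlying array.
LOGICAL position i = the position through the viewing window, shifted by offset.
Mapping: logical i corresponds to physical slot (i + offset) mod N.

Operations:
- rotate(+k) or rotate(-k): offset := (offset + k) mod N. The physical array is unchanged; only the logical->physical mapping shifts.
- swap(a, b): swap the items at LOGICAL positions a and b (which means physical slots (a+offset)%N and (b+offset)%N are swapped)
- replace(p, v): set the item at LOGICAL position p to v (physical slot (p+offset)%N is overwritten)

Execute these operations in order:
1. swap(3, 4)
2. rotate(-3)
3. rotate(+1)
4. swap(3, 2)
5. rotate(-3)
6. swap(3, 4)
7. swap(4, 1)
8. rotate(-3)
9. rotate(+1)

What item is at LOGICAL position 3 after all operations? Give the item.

After op 1 (swap(3, 4)): offset=0, physical=[A,B,C,E,D], logical=[A,B,C,E,D]
After op 2 (rotate(-3)): offset=2, physical=[A,B,C,E,D], logical=[C,E,D,A,B]
After op 3 (rotate(+1)): offset=3, physical=[A,B,C,E,D], logical=[E,D,A,B,C]
After op 4 (swap(3, 2)): offset=3, physical=[B,A,C,E,D], logical=[E,D,B,A,C]
After op 5 (rotate(-3)): offset=0, physical=[B,A,C,E,D], logical=[B,A,C,E,D]
After op 6 (swap(3, 4)): offset=0, physical=[B,A,C,D,E], logical=[B,A,C,D,E]
After op 7 (swap(4, 1)): offset=0, physical=[B,E,C,D,A], logical=[B,E,C,D,A]
After op 8 (rotate(-3)): offset=2, physical=[B,E,C,D,A], logical=[C,D,A,B,E]
After op 9 (rotate(+1)): offset=3, physical=[B,E,C,D,A], logical=[D,A,B,E,C]

Answer: E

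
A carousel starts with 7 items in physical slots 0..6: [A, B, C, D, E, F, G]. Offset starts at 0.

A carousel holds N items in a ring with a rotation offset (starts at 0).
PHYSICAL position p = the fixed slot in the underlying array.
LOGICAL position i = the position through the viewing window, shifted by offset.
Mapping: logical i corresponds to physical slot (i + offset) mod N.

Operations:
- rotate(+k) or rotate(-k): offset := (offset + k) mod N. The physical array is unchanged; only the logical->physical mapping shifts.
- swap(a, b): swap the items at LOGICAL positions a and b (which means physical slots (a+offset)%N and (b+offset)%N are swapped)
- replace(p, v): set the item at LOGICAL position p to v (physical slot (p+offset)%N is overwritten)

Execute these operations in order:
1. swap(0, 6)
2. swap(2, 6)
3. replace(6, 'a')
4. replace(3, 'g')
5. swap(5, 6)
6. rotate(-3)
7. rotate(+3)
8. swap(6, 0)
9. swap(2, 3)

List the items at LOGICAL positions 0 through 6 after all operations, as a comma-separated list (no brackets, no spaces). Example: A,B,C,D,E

After op 1 (swap(0, 6)): offset=0, physical=[G,B,C,D,E,F,A], logical=[G,B,C,D,E,F,A]
After op 2 (swap(2, 6)): offset=0, physical=[G,B,A,D,E,F,C], logical=[G,B,A,D,E,F,C]
After op 3 (replace(6, 'a')): offset=0, physical=[G,B,A,D,E,F,a], logical=[G,B,A,D,E,F,a]
After op 4 (replace(3, 'g')): offset=0, physical=[G,B,A,g,E,F,a], logical=[G,B,A,g,E,F,a]
After op 5 (swap(5, 6)): offset=0, physical=[G,B,A,g,E,a,F], logical=[G,B,A,g,E,a,F]
After op 6 (rotate(-3)): offset=4, physical=[G,B,A,g,E,a,F], logical=[E,a,F,G,B,A,g]
After op 7 (rotate(+3)): offset=0, physical=[G,B,A,g,E,a,F], logical=[G,B,A,g,E,a,F]
After op 8 (swap(6, 0)): offset=0, physical=[F,B,A,g,E,a,G], logical=[F,B,A,g,E,a,G]
After op 9 (swap(2, 3)): offset=0, physical=[F,B,g,A,E,a,G], logical=[F,B,g,A,E,a,G]

Answer: F,B,g,A,E,a,G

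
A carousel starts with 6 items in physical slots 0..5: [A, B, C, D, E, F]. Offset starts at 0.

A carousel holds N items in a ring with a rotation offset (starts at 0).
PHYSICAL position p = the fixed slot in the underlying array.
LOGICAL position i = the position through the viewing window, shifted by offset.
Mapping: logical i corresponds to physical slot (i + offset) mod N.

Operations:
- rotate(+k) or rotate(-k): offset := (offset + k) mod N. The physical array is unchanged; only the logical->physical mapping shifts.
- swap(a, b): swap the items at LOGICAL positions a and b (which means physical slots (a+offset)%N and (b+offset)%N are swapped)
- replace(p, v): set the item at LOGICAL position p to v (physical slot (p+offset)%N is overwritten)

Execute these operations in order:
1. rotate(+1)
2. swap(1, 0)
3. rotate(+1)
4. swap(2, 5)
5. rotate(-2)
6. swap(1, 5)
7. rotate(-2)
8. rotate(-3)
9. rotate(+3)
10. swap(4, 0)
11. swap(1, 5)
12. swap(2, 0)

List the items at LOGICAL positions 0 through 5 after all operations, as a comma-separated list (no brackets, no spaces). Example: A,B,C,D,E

Answer: A,D,B,F,C,E

Derivation:
After op 1 (rotate(+1)): offset=1, physical=[A,B,C,D,E,F], logical=[B,C,D,E,F,A]
After op 2 (swap(1, 0)): offset=1, physical=[A,C,B,D,E,F], logical=[C,B,D,E,F,A]
After op 3 (rotate(+1)): offset=2, physical=[A,C,B,D,E,F], logical=[B,D,E,F,A,C]
After op 4 (swap(2, 5)): offset=2, physical=[A,E,B,D,C,F], logical=[B,D,C,F,A,E]
After op 5 (rotate(-2)): offset=0, physical=[A,E,B,D,C,F], logical=[A,E,B,D,C,F]
After op 6 (swap(1, 5)): offset=0, physical=[A,F,B,D,C,E], logical=[A,F,B,D,C,E]
After op 7 (rotate(-2)): offset=4, physical=[A,F,B,D,C,E], logical=[C,E,A,F,B,D]
After op 8 (rotate(-3)): offset=1, physical=[A,F,B,D,C,E], logical=[F,B,D,C,E,A]
After op 9 (rotate(+3)): offset=4, physical=[A,F,B,D,C,E], logical=[C,E,A,F,B,D]
After op 10 (swap(4, 0)): offset=4, physical=[A,F,C,D,B,E], logical=[B,E,A,F,C,D]
After op 11 (swap(1, 5)): offset=4, physical=[A,F,C,E,B,D], logical=[B,D,A,F,C,E]
After op 12 (swap(2, 0)): offset=4, physical=[B,F,C,E,A,D], logical=[A,D,B,F,C,E]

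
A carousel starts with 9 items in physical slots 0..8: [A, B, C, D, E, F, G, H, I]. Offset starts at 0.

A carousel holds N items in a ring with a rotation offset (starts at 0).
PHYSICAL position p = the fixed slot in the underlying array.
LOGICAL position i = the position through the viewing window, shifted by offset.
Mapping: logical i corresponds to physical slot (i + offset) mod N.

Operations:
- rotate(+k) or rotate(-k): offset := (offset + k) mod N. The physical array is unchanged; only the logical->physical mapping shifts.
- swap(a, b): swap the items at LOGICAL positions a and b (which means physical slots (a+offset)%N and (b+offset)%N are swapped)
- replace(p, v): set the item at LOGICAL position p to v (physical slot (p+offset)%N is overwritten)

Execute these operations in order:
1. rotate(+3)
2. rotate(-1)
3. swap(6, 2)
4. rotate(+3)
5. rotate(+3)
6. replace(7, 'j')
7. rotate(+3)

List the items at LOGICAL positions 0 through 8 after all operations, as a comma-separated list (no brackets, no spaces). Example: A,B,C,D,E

After op 1 (rotate(+3)): offset=3, physical=[A,B,C,D,E,F,G,H,I], logical=[D,E,F,G,H,I,A,B,C]
After op 2 (rotate(-1)): offset=2, physical=[A,B,C,D,E,F,G,H,I], logical=[C,D,E,F,G,H,I,A,B]
After op 3 (swap(6, 2)): offset=2, physical=[A,B,C,D,I,F,G,H,E], logical=[C,D,I,F,G,H,E,A,B]
After op 4 (rotate(+3)): offset=5, physical=[A,B,C,D,I,F,G,H,E], logical=[F,G,H,E,A,B,C,D,I]
After op 5 (rotate(+3)): offset=8, physical=[A,B,C,D,I,F,G,H,E], logical=[E,A,B,C,D,I,F,G,H]
After op 6 (replace(7, 'j')): offset=8, physical=[A,B,C,D,I,F,j,H,E], logical=[E,A,B,C,D,I,F,j,H]
After op 7 (rotate(+3)): offset=2, physical=[A,B,C,D,I,F,j,H,E], logical=[C,D,I,F,j,H,E,A,B]

Answer: C,D,I,F,j,H,E,A,B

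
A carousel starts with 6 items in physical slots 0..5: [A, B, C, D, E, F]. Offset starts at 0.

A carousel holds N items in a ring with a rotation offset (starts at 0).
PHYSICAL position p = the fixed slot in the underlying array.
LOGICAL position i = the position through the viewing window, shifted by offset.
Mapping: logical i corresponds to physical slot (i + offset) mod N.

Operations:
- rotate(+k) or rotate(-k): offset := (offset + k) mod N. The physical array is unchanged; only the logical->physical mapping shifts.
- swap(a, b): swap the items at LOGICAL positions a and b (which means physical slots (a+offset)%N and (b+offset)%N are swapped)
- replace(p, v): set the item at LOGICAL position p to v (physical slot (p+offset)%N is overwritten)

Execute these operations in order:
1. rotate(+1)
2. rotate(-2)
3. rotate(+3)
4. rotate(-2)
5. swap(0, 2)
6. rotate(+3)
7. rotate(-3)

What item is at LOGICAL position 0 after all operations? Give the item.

Answer: C

Derivation:
After op 1 (rotate(+1)): offset=1, physical=[A,B,C,D,E,F], logical=[B,C,D,E,F,A]
After op 2 (rotate(-2)): offset=5, physical=[A,B,C,D,E,F], logical=[F,A,B,C,D,E]
After op 3 (rotate(+3)): offset=2, physical=[A,B,C,D,E,F], logical=[C,D,E,F,A,B]
After op 4 (rotate(-2)): offset=0, physical=[A,B,C,D,E,F], logical=[A,B,C,D,E,F]
After op 5 (swap(0, 2)): offset=0, physical=[C,B,A,D,E,F], logical=[C,B,A,D,E,F]
After op 6 (rotate(+3)): offset=3, physical=[C,B,A,D,E,F], logical=[D,E,F,C,B,A]
After op 7 (rotate(-3)): offset=0, physical=[C,B,A,D,E,F], logical=[C,B,A,D,E,F]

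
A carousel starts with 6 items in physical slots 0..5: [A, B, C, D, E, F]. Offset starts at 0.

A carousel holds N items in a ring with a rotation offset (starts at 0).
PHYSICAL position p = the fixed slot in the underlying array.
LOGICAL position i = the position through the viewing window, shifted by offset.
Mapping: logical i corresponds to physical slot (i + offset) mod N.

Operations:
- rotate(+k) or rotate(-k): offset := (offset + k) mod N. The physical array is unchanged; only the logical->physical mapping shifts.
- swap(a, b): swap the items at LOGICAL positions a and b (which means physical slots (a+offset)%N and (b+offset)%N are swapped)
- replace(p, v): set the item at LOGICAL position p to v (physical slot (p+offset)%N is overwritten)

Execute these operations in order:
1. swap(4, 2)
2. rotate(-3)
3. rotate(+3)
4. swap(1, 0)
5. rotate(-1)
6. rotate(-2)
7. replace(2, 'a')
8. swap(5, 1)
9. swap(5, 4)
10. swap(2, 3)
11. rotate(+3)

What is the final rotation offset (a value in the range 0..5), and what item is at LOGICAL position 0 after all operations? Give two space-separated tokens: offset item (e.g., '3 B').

Answer: 0 a

Derivation:
After op 1 (swap(4, 2)): offset=0, physical=[A,B,E,D,C,F], logical=[A,B,E,D,C,F]
After op 2 (rotate(-3)): offset=3, physical=[A,B,E,D,C,F], logical=[D,C,F,A,B,E]
After op 3 (rotate(+3)): offset=0, physical=[A,B,E,D,C,F], logical=[A,B,E,D,C,F]
After op 4 (swap(1, 0)): offset=0, physical=[B,A,E,D,C,F], logical=[B,A,E,D,C,F]
After op 5 (rotate(-1)): offset=5, physical=[B,A,E,D,C,F], logical=[F,B,A,E,D,C]
After op 6 (rotate(-2)): offset=3, physical=[B,A,E,D,C,F], logical=[D,C,F,B,A,E]
After op 7 (replace(2, 'a')): offset=3, physical=[B,A,E,D,C,a], logical=[D,C,a,B,A,E]
After op 8 (swap(5, 1)): offset=3, physical=[B,A,C,D,E,a], logical=[D,E,a,B,A,C]
After op 9 (swap(5, 4)): offset=3, physical=[B,C,A,D,E,a], logical=[D,E,a,B,C,A]
After op 10 (swap(2, 3)): offset=3, physical=[a,C,A,D,E,B], logical=[D,E,B,a,C,A]
After op 11 (rotate(+3)): offset=0, physical=[a,C,A,D,E,B], logical=[a,C,A,D,E,B]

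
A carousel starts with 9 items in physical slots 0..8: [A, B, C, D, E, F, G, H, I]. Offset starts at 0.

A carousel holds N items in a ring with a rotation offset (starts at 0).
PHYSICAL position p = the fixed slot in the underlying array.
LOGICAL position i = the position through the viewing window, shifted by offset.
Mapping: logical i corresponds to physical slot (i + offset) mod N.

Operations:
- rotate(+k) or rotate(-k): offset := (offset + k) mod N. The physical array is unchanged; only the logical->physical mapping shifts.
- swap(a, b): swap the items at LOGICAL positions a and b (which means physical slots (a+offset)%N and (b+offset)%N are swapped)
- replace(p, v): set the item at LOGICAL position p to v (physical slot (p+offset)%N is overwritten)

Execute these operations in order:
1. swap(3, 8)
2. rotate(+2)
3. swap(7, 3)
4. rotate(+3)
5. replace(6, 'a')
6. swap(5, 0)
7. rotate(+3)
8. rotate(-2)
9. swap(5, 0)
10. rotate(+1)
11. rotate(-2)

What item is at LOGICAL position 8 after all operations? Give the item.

After op 1 (swap(3, 8)): offset=0, physical=[A,B,C,I,E,F,G,H,D], logical=[A,B,C,I,E,F,G,H,D]
After op 2 (rotate(+2)): offset=2, physical=[A,B,C,I,E,F,G,H,D], logical=[C,I,E,F,G,H,D,A,B]
After op 3 (swap(7, 3)): offset=2, physical=[F,B,C,I,E,A,G,H,D], logical=[C,I,E,A,G,H,D,F,B]
After op 4 (rotate(+3)): offset=5, physical=[F,B,C,I,E,A,G,H,D], logical=[A,G,H,D,F,B,C,I,E]
After op 5 (replace(6, 'a')): offset=5, physical=[F,B,a,I,E,A,G,H,D], logical=[A,G,H,D,F,B,a,I,E]
After op 6 (swap(5, 0)): offset=5, physical=[F,A,a,I,E,B,G,H,D], logical=[B,G,H,D,F,A,a,I,E]
After op 7 (rotate(+3)): offset=8, physical=[F,A,a,I,E,B,G,H,D], logical=[D,F,A,a,I,E,B,G,H]
After op 8 (rotate(-2)): offset=6, physical=[F,A,a,I,E,B,G,H,D], logical=[G,H,D,F,A,a,I,E,B]
After op 9 (swap(5, 0)): offset=6, physical=[F,A,G,I,E,B,a,H,D], logical=[a,H,D,F,A,G,I,E,B]
After op 10 (rotate(+1)): offset=7, physical=[F,A,G,I,E,B,a,H,D], logical=[H,D,F,A,G,I,E,B,a]
After op 11 (rotate(-2)): offset=5, physical=[F,A,G,I,E,B,a,H,D], logical=[B,a,H,D,F,A,G,I,E]

Answer: E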